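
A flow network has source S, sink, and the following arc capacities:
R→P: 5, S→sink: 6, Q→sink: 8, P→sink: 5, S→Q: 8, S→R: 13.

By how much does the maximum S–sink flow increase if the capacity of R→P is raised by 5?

0

Original max flow = 19.
Even with extra capacity on R→P, another cut of capacity 19 remains binding.
New max flow = 19. Increase = 0.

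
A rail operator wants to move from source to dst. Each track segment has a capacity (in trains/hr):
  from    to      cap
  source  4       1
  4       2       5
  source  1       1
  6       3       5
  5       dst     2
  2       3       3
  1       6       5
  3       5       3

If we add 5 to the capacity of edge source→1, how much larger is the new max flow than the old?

Original max flow = 2.
Even with extra capacity on source→1, another cut of capacity 2 remains binding.
New max flow = 2. Increase = 0.

0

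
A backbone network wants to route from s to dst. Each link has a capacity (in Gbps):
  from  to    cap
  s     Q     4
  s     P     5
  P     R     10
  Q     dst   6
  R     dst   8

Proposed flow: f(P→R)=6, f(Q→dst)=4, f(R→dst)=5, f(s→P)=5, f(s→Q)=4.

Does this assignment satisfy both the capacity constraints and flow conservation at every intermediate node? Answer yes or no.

No

Conservation fails at P: inflow 5 ≠ outflow 6.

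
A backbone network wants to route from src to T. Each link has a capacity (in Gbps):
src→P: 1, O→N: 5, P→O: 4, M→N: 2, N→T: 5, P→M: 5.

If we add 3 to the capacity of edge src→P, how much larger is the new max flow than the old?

3

Original max flow = 1.
After raising cap(src→P), augmenting paths through that edge carry 3 more units.
New max flow = 4. Increase = 3.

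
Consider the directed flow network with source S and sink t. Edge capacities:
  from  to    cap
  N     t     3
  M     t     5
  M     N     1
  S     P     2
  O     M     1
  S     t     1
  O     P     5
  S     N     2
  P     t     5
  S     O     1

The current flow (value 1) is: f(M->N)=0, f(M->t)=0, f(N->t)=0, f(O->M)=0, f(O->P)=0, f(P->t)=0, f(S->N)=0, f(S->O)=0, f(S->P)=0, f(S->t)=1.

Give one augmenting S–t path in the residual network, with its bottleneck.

Residual along S->P->t: S->P: 2, P->t: 5.
Bottleneck = min = 2.

S->P->t, bottleneck 2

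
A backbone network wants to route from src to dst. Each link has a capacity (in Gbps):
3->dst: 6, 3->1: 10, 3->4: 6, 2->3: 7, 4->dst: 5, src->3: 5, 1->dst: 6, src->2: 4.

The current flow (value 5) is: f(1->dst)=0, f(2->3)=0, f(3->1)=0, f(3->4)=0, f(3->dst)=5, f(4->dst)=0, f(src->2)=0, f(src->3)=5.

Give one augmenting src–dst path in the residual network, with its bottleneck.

Residual along src->2->3->dst: src->2: 4, 2->3: 7, 3->dst: 1.
Bottleneck = min = 1.

src->2->3->dst, bottleneck 1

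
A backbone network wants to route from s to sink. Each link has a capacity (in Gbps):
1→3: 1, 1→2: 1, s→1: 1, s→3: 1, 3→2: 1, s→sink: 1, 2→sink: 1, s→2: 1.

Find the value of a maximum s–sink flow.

2

Augment s→sink: bottleneck 1. Total 1.
Augment s→2→sink: bottleneck 1. Total 2.
No augmenting path remains in the residual graph.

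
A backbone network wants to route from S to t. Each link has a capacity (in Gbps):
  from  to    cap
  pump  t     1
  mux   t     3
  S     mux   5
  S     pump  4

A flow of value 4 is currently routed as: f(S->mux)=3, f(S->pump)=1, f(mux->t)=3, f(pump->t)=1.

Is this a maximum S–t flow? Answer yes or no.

Yes

Residual reachable from S: {S, mux, pump}; t is not reachable.
Saturated cut: mux->t, pump->t with total capacity 4 = current flow value. Flow is maximum.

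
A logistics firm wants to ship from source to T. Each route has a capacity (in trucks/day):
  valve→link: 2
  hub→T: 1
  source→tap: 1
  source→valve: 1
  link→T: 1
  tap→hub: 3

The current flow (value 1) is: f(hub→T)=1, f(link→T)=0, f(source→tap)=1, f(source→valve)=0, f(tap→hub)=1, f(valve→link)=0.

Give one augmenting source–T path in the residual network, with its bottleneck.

Residual along source→valve→link→T: source→valve: 1, valve→link: 2, link→T: 1.
Bottleneck = min = 1.

source→valve→link→T, bottleneck 1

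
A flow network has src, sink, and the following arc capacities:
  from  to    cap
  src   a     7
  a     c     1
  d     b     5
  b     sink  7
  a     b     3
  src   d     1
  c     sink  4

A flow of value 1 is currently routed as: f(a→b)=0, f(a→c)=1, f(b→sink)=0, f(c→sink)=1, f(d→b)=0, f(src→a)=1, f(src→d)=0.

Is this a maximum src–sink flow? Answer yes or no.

No

Residual path src→a→b→sink has bottleneck 3 > 0.
Pushing 3 along it raises the flow to 4, so the given flow is not maximum.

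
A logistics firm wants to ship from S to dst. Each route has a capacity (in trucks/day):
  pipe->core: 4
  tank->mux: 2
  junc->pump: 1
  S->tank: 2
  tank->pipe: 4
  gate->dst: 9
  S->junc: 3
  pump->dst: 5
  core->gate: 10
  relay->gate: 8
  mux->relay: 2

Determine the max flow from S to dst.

3

Augment S->junc->pump->dst: bottleneck 1. Total 1.
Augment S->tank->pipe->core->gate->dst: bottleneck 2. Total 3.
No augmenting path remains in the residual graph.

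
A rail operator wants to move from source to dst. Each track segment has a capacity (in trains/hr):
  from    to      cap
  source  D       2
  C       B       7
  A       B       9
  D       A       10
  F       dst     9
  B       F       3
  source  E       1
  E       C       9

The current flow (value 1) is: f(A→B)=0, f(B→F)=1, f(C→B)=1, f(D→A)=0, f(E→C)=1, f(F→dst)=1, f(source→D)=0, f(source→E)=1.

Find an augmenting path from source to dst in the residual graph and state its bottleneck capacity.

Residual along source→D→A→B→F→dst: source→D: 2, D→A: 10, A→B: 9, B→F: 2, F→dst: 8.
Bottleneck = min = 2.

source→D→A→B→F→dst, bottleneck 2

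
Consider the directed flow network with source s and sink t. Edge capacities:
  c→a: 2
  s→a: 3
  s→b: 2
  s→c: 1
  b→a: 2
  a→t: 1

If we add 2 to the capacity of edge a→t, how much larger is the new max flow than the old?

2

Original max flow = 1.
After raising cap(a→t), augmenting paths through that edge carry 2 more units.
New max flow = 3. Increase = 2.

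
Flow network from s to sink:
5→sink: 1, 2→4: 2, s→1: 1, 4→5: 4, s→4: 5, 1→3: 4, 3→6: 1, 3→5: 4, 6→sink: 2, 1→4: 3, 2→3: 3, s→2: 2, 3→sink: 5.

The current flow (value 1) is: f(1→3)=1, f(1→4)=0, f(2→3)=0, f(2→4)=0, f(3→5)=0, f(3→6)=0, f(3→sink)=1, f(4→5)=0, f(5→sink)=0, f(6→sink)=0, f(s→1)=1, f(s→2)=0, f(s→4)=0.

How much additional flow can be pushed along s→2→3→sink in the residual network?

Residual capacities along the path: s→2: 2, 2→3: 3, 3→sink: 4.
Minimum is 2.

2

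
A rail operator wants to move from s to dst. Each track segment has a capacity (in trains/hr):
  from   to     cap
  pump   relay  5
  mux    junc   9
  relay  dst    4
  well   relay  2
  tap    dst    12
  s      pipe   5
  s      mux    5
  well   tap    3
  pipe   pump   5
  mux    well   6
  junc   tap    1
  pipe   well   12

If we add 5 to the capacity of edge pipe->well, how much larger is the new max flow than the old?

Original max flow = 8.
Edge pipe->well does not cross the min cut (source side {junc, mux, pipe, pump, relay, s, well}), so extra capacity there cannot help.
New max flow = 8. Increase = 0.

0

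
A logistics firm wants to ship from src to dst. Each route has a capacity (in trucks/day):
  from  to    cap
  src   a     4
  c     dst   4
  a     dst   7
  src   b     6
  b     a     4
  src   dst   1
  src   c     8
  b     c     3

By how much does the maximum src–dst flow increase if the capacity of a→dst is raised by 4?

Original max flow = 12.
After raising cap(a→dst), augmenting paths through that edge carry 1 more unit.
New max flow = 13. Increase = 1.

1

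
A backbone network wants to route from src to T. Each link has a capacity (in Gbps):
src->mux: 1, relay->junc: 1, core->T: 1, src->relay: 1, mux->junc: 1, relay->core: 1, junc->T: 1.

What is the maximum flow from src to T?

Augment src->mux->junc->T: bottleneck 1. Total 1.
Augment src->relay->core->T: bottleneck 1. Total 2.
No augmenting path remains in the residual graph.

2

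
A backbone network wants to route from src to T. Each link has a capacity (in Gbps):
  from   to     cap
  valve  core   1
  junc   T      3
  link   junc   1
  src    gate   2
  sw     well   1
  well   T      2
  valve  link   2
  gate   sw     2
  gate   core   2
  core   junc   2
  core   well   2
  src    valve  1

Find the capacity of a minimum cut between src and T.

3

Max flow = 3 (via 2 augmenting paths).
In the residual at optimum, the set reachable from src is {src}.
Cut edges: src→valve (cap 1), src→gate (cap 2). Sum = 3.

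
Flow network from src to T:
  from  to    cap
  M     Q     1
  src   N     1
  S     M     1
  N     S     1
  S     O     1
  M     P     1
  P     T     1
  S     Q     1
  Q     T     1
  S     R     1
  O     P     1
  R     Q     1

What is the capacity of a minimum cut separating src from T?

Max flow = 1 (via 1 augmenting path).
In the residual at optimum, the set reachable from src is {src}.
Cut edges: src->N (cap 1). Sum = 1.

1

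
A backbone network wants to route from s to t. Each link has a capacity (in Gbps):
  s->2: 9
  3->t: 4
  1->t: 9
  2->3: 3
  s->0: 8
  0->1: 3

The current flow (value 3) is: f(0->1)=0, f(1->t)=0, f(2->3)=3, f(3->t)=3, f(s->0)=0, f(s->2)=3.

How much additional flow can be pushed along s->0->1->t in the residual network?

Residual capacities along the path: s->0: 8, 0->1: 3, 1->t: 9.
Minimum is 3.

3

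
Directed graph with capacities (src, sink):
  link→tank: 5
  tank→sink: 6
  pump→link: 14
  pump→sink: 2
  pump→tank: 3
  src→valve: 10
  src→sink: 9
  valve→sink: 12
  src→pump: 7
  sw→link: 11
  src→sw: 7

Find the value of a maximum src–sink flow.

Augment src→sink: bottleneck 9. Total 9.
Augment src→pump→sink: bottleneck 2. Total 11.
Augment src→valve→sink: bottleneck 10. Total 21.
Augment src→pump→tank→sink: bottleneck 3. Total 24.
Augment src→sw→link→tank→sink: bottleneck 3. Total 27.
No augmenting path remains in the residual graph.

27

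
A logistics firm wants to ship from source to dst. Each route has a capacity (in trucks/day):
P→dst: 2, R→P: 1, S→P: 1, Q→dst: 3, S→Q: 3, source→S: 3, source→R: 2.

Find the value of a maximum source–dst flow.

Augment source→R→P→dst: bottleneck 1. Total 1.
Augment source→S→P→dst: bottleneck 1. Total 2.
Augment source→S→Q→dst: bottleneck 2. Total 4.
No augmenting path remains in the residual graph.

4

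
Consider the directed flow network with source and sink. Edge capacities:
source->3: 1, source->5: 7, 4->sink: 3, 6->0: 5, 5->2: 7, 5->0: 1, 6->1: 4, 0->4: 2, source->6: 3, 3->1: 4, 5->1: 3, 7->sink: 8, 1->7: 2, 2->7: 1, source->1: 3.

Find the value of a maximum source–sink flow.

Augment source->1->7->sink: bottleneck 2. Total 2.
Augment source->6->0->4->sink: bottleneck 2. Total 4.
Augment source->5->2->7->sink: bottleneck 1. Total 5.
No augmenting path remains in the residual graph.

5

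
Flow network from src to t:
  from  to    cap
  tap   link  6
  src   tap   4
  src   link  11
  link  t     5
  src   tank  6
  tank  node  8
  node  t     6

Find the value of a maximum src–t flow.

Augment src→link→t: bottleneck 5. Total 5.
Augment src→tank→node→t: bottleneck 6. Total 11.
No augmenting path remains in the residual graph.

11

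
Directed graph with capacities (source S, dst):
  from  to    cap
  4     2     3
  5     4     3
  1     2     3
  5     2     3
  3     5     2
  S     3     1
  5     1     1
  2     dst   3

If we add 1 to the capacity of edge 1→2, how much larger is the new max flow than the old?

Original max flow = 1.
Edge 1→2 does not cross the min cut (source side {S}), so extra capacity there cannot help.
New max flow = 1. Increase = 0.

0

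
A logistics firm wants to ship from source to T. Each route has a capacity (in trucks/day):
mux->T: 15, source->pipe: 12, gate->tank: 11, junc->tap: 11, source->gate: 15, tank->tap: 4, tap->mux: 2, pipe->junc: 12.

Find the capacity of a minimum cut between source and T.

Max flow = 2 (via 1 augmenting path).
In the residual at optimum, the set reachable from source is {gate, junc, pipe, source, tank, tap}.
Cut edges: tap->mux (cap 2). Sum = 2.

2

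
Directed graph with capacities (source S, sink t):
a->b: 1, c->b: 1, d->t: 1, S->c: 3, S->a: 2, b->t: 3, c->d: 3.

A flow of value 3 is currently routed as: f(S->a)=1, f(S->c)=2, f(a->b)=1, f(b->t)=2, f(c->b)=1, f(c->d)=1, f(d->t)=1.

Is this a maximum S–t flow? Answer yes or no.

Yes

Residual reachable from S: {S, a, c, d}; t is not reachable.
Saturated cut: a->b, c->b, d->t with total capacity 3 = current flow value. Flow is maximum.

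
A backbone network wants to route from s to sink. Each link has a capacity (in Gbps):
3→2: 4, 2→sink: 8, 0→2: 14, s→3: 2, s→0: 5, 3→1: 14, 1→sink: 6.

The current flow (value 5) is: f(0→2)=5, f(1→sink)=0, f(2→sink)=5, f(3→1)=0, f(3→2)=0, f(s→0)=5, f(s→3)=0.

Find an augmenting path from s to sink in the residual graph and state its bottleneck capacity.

Residual along s→3→2→sink: s→3: 2, 3→2: 4, 2→sink: 3.
Bottleneck = min = 2.

s→3→2→sink, bottleneck 2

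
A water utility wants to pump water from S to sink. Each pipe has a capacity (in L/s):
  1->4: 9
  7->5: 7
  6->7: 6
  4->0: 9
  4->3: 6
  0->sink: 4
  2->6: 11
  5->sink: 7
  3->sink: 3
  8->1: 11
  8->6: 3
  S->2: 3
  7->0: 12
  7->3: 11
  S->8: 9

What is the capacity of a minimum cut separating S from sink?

12

Max flow = 12 (via 4 augmenting paths).
In the residual at optimum, the set reachable from S is {S}.
Cut edges: S->8 (cap 9), S->2 (cap 3). Sum = 12.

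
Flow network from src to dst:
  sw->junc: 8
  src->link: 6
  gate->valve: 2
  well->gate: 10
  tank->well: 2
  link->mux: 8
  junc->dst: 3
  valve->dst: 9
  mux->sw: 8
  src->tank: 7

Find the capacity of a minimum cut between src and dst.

5

Max flow = 5 (via 2 augmenting paths).
In the residual at optimum, the set reachable from src is {junc, link, mux, src, sw, tank}.
Cut edges: tank->well (cap 2), junc->dst (cap 3). Sum = 5.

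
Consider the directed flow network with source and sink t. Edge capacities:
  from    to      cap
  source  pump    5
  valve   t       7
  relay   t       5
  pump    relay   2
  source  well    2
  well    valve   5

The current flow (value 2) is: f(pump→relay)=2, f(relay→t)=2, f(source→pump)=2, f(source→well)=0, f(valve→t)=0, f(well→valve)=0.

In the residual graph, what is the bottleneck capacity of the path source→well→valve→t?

Residual capacities along the path: source→well: 2, well→valve: 5, valve→t: 7.
Minimum is 2.

2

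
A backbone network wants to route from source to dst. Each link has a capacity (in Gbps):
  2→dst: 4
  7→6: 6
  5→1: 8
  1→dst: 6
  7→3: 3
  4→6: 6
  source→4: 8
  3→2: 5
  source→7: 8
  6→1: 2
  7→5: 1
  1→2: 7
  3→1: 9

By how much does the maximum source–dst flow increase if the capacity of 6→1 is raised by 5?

Original max flow = 6.
After raising cap(6→1), augmenting paths through that edge carry 4 more units.
New max flow = 10. Increase = 4.

4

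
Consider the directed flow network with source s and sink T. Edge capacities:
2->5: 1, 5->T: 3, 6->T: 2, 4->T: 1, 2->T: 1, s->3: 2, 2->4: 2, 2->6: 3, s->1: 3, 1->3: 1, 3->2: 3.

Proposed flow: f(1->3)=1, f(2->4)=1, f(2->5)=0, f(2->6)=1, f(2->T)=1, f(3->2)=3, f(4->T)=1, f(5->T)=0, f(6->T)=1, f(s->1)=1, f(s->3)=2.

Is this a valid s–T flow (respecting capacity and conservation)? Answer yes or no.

Yes

Every edge has 0 ≤ f(e) ≤ cap(e).
At each intermediate node, inflow equals outflow.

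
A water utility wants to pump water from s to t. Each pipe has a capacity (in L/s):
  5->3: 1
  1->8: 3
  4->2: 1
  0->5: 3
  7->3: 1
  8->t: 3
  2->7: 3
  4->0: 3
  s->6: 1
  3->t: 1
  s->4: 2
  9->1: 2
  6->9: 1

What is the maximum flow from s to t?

Augment s->4->0->5->3->t: bottleneck 1. Total 1.
Augment s->6->9->1->8->t: bottleneck 1. Total 2.
No augmenting path remains in the residual graph.

2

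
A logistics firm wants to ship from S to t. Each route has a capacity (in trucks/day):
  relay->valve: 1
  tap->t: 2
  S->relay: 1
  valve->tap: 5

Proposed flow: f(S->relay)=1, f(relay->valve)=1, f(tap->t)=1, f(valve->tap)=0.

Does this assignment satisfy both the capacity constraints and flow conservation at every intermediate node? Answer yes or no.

No

Conservation fails at valve: inflow 1 ≠ outflow 0.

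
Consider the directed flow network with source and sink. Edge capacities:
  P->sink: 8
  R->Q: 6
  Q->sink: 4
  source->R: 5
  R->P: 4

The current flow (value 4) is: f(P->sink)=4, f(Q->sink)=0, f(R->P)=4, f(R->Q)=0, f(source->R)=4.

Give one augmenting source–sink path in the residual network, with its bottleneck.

source->R->Q->sink, bottleneck 1

Residual along source->R->Q->sink: source->R: 1, R->Q: 6, Q->sink: 4.
Bottleneck = min = 1.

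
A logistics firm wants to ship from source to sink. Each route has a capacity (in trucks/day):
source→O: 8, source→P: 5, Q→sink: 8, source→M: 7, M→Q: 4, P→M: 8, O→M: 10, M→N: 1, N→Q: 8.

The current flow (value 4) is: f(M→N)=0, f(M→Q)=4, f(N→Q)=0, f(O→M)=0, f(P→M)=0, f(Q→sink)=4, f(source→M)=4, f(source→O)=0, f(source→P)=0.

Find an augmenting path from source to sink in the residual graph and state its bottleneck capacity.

Residual along source→M→N→Q→sink: source→M: 3, M→N: 1, N→Q: 8, Q→sink: 4.
Bottleneck = min = 1.

source→M→N→Q→sink, bottleneck 1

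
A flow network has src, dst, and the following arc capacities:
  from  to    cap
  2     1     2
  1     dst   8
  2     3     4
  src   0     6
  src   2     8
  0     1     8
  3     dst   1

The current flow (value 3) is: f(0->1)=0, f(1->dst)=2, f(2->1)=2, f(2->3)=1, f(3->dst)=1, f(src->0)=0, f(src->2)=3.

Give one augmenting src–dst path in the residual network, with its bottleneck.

src->0->1->dst, bottleneck 6

Residual along src->0->1->dst: src->0: 6, 0->1: 8, 1->dst: 6.
Bottleneck = min = 6.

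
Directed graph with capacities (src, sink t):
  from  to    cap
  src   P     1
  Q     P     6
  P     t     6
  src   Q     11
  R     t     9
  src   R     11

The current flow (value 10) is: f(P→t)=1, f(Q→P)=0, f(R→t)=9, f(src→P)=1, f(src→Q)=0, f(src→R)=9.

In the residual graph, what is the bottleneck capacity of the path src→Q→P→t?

5

Residual capacities along the path: src→Q: 11, Q→P: 6, P→t: 5.
Minimum is 5.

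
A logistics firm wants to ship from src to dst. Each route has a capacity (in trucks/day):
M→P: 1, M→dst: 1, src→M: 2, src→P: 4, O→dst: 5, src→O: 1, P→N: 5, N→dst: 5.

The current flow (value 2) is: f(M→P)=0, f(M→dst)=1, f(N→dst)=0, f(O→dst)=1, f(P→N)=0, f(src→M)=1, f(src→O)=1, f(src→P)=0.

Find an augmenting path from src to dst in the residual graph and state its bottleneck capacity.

Residual along src→P→N→dst: src→P: 4, P→N: 5, N→dst: 5.
Bottleneck = min = 4.

src→P→N→dst, bottleneck 4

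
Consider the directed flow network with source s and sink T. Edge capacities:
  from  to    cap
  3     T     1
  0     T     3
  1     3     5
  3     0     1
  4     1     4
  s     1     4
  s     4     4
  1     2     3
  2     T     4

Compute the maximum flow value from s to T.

5

Augment s->1->3->T: bottleneck 1. Total 1.
Augment s->1->2->T: bottleneck 3. Total 4.
Augment s->4->1->3->0->T: bottleneck 1. Total 5.
No augmenting path remains in the residual graph.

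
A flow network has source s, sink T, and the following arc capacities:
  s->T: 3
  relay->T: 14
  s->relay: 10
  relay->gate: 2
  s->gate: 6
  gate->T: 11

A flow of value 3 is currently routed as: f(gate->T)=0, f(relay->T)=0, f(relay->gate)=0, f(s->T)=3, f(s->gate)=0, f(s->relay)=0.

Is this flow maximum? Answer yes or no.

No

Residual path s->relay->T has bottleneck 10 > 0.
Pushing 10 along it raises the flow to 13, so the given flow is not maximum.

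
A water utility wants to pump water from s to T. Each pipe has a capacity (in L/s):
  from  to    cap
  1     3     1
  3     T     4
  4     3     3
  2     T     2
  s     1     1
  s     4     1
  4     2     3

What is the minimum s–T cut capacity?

Max flow = 2 (via 2 augmenting paths).
In the residual at optimum, the set reachable from s is {s}.
Cut edges: s→1 (cap 1), s→4 (cap 1). Sum = 2.

2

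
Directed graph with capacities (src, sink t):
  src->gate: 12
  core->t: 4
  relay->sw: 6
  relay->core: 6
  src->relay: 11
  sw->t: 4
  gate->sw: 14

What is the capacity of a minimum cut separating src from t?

Max flow = 8 (via 2 augmenting paths).
In the residual at optimum, the set reachable from src is {core, gate, relay, src, sw}.
Cut edges: sw->t (cap 4), core->t (cap 4). Sum = 8.

8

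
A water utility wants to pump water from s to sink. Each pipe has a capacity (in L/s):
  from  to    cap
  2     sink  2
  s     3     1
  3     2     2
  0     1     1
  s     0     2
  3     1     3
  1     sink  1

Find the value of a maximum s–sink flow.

Augment s->0->1->sink: bottleneck 1. Total 1.
Augment s->3->2->sink: bottleneck 1. Total 2.
No augmenting path remains in the residual graph.

2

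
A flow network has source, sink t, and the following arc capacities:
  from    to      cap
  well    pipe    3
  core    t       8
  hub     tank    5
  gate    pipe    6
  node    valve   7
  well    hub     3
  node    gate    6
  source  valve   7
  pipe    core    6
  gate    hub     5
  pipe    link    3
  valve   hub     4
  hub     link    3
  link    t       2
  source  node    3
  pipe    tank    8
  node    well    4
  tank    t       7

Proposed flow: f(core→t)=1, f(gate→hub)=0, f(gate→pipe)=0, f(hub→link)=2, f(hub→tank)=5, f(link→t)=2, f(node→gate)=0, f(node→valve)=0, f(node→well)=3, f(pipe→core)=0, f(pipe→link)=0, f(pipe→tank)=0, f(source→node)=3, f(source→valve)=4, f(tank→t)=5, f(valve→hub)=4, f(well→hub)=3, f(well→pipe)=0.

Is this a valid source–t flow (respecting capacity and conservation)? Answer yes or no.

Conservation fails at core: inflow 0 ≠ outflow 1.

No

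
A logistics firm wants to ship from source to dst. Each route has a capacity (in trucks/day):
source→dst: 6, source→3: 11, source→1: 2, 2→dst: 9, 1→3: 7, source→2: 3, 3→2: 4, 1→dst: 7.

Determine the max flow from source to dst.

15

Augment source→dst: bottleneck 6. Total 6.
Augment source→1→dst: bottleneck 2. Total 8.
Augment source→2→dst: bottleneck 3. Total 11.
Augment source→3→2→dst: bottleneck 4. Total 15.
No augmenting path remains in the residual graph.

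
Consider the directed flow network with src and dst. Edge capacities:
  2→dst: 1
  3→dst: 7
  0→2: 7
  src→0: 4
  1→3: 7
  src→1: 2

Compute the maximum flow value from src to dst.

3

Augment src→1→3→dst: bottleneck 2. Total 2.
Augment src→0→2→dst: bottleneck 1. Total 3.
No augmenting path remains in the residual graph.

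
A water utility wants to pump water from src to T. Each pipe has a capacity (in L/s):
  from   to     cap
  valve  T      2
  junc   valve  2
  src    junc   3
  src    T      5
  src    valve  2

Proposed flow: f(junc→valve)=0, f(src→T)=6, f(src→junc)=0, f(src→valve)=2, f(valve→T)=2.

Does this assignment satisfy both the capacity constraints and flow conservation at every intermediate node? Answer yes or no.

Capacity violated on src→T: flow 6 > capacity 5.

No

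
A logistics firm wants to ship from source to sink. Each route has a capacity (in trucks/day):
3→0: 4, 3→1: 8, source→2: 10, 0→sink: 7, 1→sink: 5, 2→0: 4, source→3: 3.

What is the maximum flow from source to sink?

7

Augment source→2→0→sink: bottleneck 4. Total 4.
Augment source→3→0→sink: bottleneck 3. Total 7.
No augmenting path remains in the residual graph.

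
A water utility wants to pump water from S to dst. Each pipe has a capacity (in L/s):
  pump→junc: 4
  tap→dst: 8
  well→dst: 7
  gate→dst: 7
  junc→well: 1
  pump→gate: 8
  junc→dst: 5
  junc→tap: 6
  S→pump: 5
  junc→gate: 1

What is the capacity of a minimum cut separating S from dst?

5

Max flow = 5 (via 2 augmenting paths).
In the residual at optimum, the set reachable from S is {S}.
Cut edges: S→pump (cap 5). Sum = 5.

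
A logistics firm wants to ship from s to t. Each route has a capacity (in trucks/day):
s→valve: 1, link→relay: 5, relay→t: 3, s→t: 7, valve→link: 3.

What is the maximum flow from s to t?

Augment s→t: bottleneck 7. Total 7.
Augment s→valve→link→relay→t: bottleneck 1. Total 8.
No augmenting path remains in the residual graph.

8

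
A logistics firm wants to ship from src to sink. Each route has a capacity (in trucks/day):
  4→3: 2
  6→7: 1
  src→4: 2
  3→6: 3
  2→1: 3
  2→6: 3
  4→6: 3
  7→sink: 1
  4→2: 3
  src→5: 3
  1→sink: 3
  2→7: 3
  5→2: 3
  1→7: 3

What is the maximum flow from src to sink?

Augment src→4→2→1→sink: bottleneck 2. Total 2.
Augment src→5→2→1→sink: bottleneck 1. Total 3.
Augment src→5→2→7→sink: bottleneck 1. Total 4.
No augmenting path remains in the residual graph.

4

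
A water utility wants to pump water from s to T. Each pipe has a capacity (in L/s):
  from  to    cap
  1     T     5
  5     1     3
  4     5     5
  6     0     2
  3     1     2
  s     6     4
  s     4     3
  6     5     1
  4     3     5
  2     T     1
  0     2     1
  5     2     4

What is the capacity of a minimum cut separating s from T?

Max flow = 5 (via 4 augmenting paths).
In the residual at optimum, the set reachable from s is {0, 6, s}.
Cut edges: s→4 (cap 3), 6→5 (cap 1), 0→2 (cap 1). Sum = 5.

5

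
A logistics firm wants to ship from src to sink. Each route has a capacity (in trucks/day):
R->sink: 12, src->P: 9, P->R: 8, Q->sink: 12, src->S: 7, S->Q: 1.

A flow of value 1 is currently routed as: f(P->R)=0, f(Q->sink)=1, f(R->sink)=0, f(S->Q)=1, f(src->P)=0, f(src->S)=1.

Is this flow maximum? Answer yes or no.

Residual path src->P->R->sink has bottleneck 8 > 0.
Pushing 8 along it raises the flow to 9, so the given flow is not maximum.

No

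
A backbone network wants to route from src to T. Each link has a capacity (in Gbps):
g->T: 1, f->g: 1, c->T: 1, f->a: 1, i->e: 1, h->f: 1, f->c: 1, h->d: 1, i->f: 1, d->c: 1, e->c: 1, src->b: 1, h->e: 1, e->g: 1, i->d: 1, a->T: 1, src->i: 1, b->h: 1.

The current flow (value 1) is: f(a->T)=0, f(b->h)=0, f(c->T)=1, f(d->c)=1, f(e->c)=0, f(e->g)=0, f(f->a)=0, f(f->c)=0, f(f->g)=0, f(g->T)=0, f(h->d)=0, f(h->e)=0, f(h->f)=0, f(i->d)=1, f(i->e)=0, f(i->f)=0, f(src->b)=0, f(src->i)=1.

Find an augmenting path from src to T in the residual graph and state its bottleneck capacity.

src->b->h->e->g->T, bottleneck 1

Residual along src->b->h->e->g->T: src->b: 1, b->h: 1, h->e: 1, e->g: 1, g->T: 1.
Bottleneck = min = 1.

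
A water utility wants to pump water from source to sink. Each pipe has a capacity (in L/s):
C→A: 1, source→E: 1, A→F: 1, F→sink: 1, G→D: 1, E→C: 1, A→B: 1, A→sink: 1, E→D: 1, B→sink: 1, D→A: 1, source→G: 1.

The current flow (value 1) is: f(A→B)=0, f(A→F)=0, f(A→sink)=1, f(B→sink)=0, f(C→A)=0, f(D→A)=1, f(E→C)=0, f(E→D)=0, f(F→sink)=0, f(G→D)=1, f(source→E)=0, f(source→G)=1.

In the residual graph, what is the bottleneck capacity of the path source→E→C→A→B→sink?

1

Residual capacities along the path: source→E: 1, E→C: 1, C→A: 1, A→B: 1, B→sink: 1.
Minimum is 1.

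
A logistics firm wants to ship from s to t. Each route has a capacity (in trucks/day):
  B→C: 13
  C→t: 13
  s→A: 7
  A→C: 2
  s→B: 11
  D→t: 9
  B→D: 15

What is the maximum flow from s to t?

13

Augment s→B→D→t: bottleneck 9. Total 9.
Augment s→B→C→t: bottleneck 2. Total 11.
Augment s→A→C→t: bottleneck 2. Total 13.
No augmenting path remains in the residual graph.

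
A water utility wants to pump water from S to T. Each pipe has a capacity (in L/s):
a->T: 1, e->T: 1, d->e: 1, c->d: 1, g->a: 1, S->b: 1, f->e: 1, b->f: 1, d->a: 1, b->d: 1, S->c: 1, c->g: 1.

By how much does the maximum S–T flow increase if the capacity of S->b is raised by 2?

0

Original max flow = 2.
Even with extra capacity on S->b, another cut of capacity 2 remains binding.
New max flow = 2. Increase = 0.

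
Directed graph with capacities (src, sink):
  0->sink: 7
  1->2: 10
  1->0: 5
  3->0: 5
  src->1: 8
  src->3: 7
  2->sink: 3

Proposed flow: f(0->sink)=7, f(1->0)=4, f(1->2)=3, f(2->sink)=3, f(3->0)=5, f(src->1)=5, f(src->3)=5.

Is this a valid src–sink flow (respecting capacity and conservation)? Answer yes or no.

No

Conservation fails at 1: inflow 5 ≠ outflow 7.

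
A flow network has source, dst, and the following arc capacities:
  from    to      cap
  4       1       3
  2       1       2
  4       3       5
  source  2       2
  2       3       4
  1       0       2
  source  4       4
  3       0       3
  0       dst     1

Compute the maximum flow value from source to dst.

Augment source->2->1->0->dst: bottleneck 1. Total 1.
No augmenting path remains in the residual graph.

1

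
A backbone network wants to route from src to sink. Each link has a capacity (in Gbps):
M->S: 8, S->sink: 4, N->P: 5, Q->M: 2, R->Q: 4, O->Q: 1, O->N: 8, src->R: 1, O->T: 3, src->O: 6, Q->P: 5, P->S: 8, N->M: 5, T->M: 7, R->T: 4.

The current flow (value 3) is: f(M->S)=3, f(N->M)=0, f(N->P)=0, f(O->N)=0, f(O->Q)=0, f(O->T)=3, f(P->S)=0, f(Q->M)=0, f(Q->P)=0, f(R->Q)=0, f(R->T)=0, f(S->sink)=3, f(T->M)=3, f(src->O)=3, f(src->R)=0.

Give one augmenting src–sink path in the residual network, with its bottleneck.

Residual along src->O->N->M->S->sink: src->O: 3, O->N: 8, N->M: 5, M->S: 5, S->sink: 1.
Bottleneck = min = 1.

src->O->N->M->S->sink, bottleneck 1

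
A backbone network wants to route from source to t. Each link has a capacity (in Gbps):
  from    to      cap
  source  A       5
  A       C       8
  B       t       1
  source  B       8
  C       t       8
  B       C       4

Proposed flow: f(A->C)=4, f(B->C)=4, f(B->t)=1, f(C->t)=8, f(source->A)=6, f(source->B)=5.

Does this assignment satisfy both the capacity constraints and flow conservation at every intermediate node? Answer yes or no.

No

Capacity violated on source->A: flow 6 > capacity 5.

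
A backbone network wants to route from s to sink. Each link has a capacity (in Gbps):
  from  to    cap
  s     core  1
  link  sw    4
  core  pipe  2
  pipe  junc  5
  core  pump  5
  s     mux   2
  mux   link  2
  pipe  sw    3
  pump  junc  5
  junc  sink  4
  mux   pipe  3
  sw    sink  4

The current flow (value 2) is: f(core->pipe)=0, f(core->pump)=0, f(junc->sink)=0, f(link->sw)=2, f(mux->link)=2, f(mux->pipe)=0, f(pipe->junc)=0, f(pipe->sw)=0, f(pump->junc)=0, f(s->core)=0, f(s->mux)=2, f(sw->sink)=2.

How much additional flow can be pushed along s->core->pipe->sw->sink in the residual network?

1

Residual capacities along the path: s->core: 1, core->pipe: 2, pipe->sw: 3, sw->sink: 2.
Minimum is 1.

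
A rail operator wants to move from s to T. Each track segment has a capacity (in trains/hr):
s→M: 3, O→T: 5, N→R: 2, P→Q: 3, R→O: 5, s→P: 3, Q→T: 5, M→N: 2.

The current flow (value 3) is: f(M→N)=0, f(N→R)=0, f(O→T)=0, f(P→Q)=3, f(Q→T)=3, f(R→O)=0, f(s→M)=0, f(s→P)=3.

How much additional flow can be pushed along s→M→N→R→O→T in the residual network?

2

Residual capacities along the path: s→M: 3, M→N: 2, N→R: 2, R→O: 5, O→T: 5.
Minimum is 2.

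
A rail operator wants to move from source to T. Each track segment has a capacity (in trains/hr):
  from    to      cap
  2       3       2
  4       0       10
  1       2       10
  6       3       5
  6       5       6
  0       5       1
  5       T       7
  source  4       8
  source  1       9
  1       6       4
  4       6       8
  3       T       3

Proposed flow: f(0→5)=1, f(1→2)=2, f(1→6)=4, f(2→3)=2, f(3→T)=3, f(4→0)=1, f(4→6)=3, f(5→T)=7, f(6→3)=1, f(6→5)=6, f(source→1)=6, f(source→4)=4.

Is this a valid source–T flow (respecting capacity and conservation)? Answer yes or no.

Yes

Every edge has 0 ≤ f(e) ≤ cap(e).
At each intermediate node, inflow equals outflow.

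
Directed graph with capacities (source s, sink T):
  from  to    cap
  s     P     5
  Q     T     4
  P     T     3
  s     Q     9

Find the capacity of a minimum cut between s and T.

Max flow = 7 (via 2 augmenting paths).
In the residual at optimum, the set reachable from s is {P, Q, s}.
Cut edges: Q->T (cap 4), P->T (cap 3). Sum = 7.

7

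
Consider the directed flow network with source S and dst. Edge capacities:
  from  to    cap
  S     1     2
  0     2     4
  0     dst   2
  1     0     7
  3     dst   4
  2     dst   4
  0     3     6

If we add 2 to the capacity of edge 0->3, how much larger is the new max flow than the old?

Original max flow = 2.
Edge 0->3 does not cross the min cut (source side {S}), so extra capacity there cannot help.
New max flow = 2. Increase = 0.

0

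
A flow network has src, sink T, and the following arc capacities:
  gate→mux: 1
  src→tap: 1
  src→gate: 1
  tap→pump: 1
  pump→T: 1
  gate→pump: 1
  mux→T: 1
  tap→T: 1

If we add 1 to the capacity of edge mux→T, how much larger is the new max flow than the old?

Original max flow = 2.
Edge mux→T does not cross the min cut (source side {src}), so extra capacity there cannot help.
New max flow = 2. Increase = 0.

0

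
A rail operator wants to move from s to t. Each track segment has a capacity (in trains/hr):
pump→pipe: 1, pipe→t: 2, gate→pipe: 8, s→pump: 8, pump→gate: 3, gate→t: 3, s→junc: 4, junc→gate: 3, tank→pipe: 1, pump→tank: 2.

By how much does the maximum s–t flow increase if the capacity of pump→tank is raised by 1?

0

Original max flow = 5.
Edge pump→tank does not cross the min cut (source side {gate, junc, pipe, pump, s, tank}), so extra capacity there cannot help.
New max flow = 5. Increase = 0.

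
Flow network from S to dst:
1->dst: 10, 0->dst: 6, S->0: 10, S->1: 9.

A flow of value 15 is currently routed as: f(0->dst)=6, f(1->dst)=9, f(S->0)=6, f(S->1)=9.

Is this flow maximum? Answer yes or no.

Yes

Residual reachable from S: {0, S}; dst is not reachable.
Saturated cut: S->1, 0->dst with total capacity 15 = current flow value. Flow is maximum.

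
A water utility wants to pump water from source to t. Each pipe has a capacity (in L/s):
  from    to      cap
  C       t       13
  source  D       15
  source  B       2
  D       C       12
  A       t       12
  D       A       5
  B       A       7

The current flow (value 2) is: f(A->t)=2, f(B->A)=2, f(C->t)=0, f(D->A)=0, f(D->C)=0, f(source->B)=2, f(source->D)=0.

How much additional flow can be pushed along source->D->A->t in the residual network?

Residual capacities along the path: source->D: 15, D->A: 5, A->t: 10.
Minimum is 5.

5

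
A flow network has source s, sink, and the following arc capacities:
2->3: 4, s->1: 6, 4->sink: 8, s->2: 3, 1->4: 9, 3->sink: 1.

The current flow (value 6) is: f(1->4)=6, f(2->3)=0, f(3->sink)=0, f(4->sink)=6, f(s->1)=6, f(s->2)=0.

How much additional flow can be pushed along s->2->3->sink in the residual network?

1

Residual capacities along the path: s->2: 3, 2->3: 4, 3->sink: 1.
Minimum is 1.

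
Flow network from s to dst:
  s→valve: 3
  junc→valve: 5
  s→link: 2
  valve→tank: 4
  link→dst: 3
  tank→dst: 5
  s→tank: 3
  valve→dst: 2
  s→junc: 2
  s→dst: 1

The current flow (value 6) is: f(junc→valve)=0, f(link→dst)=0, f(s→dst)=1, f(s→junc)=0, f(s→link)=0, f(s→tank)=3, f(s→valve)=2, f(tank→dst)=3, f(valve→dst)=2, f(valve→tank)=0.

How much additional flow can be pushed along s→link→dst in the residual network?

2

Residual capacities along the path: s→link: 2, link→dst: 3.
Minimum is 2.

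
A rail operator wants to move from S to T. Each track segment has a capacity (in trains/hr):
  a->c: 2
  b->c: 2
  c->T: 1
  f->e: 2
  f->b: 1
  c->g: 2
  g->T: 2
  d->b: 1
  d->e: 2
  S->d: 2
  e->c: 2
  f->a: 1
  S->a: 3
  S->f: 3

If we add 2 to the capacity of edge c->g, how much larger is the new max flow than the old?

Original max flow = 3.
Even with extra capacity on c->g, another cut of capacity 3 remains binding.
New max flow = 3. Increase = 0.

0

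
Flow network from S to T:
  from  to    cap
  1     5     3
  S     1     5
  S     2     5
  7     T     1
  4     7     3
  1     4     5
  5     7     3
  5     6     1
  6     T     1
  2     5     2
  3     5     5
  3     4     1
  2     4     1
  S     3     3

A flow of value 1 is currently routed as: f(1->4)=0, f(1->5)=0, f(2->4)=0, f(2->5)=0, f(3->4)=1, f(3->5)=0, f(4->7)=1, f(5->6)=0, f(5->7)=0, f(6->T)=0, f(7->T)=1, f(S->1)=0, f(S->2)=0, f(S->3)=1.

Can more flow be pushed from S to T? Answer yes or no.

Yes

Residual path S->3->5->6->T has bottleneck 1 > 0.
Pushing 1 along it raises the flow to 2, so the given flow is not maximum.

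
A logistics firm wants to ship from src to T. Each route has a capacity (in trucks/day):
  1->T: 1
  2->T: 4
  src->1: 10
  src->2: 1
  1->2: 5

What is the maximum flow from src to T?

5

Augment src->1->T: bottleneck 1. Total 1.
Augment src->2->T: bottleneck 1. Total 2.
Augment src->1->2->T: bottleneck 3. Total 5.
No augmenting path remains in the residual graph.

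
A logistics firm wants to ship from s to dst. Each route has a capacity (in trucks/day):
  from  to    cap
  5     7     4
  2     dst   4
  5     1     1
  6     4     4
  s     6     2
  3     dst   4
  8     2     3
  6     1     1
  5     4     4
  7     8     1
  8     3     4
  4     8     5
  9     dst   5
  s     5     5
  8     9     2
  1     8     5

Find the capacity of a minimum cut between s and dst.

Max flow = 7 (via 5 augmenting paths).
In the residual at optimum, the set reachable from s is {s}.
Cut edges: s->5 (cap 5), s->6 (cap 2). Sum = 7.

7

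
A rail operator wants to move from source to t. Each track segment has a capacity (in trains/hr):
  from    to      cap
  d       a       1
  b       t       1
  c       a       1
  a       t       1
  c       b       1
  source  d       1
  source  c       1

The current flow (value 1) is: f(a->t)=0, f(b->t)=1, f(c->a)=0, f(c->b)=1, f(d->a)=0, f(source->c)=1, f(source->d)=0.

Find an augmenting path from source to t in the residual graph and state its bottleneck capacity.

Residual along source->d->a->t: source->d: 1, d->a: 1, a->t: 1.
Bottleneck = min = 1.

source->d->a->t, bottleneck 1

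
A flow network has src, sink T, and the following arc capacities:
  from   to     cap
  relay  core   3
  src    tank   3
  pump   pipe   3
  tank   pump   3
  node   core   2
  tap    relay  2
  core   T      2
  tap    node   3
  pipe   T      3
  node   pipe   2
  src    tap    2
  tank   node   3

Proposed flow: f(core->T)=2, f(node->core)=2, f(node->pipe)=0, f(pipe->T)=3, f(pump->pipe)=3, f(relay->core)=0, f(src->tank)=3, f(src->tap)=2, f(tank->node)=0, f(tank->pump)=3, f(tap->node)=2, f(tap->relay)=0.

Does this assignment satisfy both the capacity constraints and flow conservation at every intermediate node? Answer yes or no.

Every edge has 0 ≤ f(e) ≤ cap(e).
At each intermediate node, inflow equals outflow.

Yes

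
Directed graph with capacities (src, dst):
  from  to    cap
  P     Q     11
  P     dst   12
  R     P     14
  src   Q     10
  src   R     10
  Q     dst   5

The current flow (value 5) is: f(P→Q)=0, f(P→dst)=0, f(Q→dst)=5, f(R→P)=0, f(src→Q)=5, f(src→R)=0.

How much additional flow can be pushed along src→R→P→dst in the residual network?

Residual capacities along the path: src→R: 10, R→P: 14, P→dst: 12.
Minimum is 10.

10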